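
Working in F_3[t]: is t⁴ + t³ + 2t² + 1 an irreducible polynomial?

Write h(t) = t⁴ + t³ + 2t² + 1.
Check for roots in F_3: h(0) = 1; h(1) = 2; h(2) = 0 → root.
h(2) = 0, so (t − 2) divides h(t); h is reducible.

No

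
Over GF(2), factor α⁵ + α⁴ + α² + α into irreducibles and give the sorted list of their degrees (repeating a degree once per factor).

Write f(α) = α⁵ + α⁴ + α² + α.
Roots in GF(2): f(0) = 0 → root; f(1) = 0 → root.
Linear factors from roots: (α), (α + 1).
Complete factorization: f(α) = (α)·(α + 1)^2·(α² + α + 1).
Factor degrees with multiplicity: 1 + 1 + 1 + 2 = 5.

1, 1, 1, 2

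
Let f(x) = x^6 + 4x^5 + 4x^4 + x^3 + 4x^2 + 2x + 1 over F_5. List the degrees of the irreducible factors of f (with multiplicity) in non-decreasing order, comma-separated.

Roots in F_5: f(0) = 1; f(1) = 2; f(2) = 0 → root; f(3) = 0 → root; f(4) = 3.
Linear factors from roots: (x + 3), (x + 2).
Complete factorization: f(x) = (x + 2)·(x + 3)^2·(x^3 + x^2 + 2).
Factor degrees with multiplicity: 1 + 1 + 1 + 3 = 6.

1, 1, 1, 3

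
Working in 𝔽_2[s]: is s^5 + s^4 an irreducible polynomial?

Write h(s) = s^5 + s^4.
Check for roots in 𝔽_2: h(0) = 0 → root; h(1) = 0 → root.
h(0) = 0, so (s) divides h(s); h is reducible.

No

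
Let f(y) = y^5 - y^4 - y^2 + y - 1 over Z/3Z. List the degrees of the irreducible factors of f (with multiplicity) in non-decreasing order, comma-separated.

Roots in Z/3Z: f(0) = 2; f(1) = 2; f(2) = 1.
Complete factorization: f(y) = (y^5 - y^4 - y^2 + y - 1).
Factor degrees with multiplicity: 5 = 5.

5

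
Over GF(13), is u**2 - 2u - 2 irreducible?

No

Write m(u) = u**2 - 2u - 2.
Check each element of GF(13) for a root: m(0)=11, m(1)=10, m(2)=11, m(3)=1, m(4)=6, m(5)=0, m(6)=9, m(7)=7, m(8)=7, m(9)=9, m(10)=0, m(11)=6, m(12)=1.
m(5) = 0, so (u − 5) divides m(u); m is reducible.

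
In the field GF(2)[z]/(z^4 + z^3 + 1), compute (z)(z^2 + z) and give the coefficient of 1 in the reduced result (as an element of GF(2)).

Multiply in GF(2)[z]: (z)·(z^2 + z) = z^3 + z^2.
Reduced: z^3 + z^2.

0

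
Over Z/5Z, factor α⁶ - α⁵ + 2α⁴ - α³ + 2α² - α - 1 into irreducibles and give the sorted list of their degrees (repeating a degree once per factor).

1, 2, 3

Write f(α) = α⁶ - α⁵ + 2α⁴ - α³ + 2α² - α - 1.
Roots in Z/5Z: f(0) = 4; f(1) = 1; f(2) = 1; f(3) = 0 → root; f(4) = 2.
Linear factors from roots: (α + 2).
Complete factorization: f(α) = (α + 2)·(α² + α + 2)·(α³ + α² + 1).
Factor degrees with multiplicity: 1 + 2 + 3 = 6.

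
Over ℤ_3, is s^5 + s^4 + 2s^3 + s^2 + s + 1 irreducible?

Write h(s) = s^5 + s^4 + 2s^3 + s^2 + s + 1.
Check for roots in ℤ_3: h(0) = 1; h(1) = 1; h(2) = 2.
No roots, so no linear factors.
Monic irreducibles of degree 2 over GF(3): s^2 + 1, s^2 + s + 2, s^2 + 2s + 2.
None of them divide h (all give nonzero remainder).
No irreducible factor of degree ≤ 2 exists, so h is irreducible over GF(3).

Yes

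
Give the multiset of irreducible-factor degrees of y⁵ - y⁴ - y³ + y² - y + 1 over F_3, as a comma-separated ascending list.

1, 4

Write f(y) = y⁵ - y⁴ - y³ + y² - y + 1.
Roots in F_3: f(0) = 1; f(1) = 0 → root; f(2) = 2.
Linear factors from roots: (y - 1).
Complete factorization: f(y) = (y - 1)·(y⁴ - y² - 1).
Factor degrees with multiplicity: 1 + 4 = 5.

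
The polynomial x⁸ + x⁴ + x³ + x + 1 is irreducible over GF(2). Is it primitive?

Write f(x) = x⁸ + x⁴ + x³ + x + 1.
|GF(2^8)^×| = 2^8 − 1 = 255. Prime factorization: 255 = 3·5·17.
f is primitive ⇔ x has order 255 in GF(2)[x]/(f), i.e. x^(255/q) ≠ 1 for each prime q | 255.
x^(85) mod f = x⁷ + x⁵ + x⁴ + x³ + x² + 1.
x^(51) mod f = 1
x^(15) mod f = x⁵ + x³ + x² + x + 1.
Since x^(51) = 1, the order of x divides 51 < 255; not primitive.

No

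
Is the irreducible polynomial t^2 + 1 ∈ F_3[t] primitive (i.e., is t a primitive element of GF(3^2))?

No

Write f(t) = t^2 + 1.
|GF(3^2)^×| = 3^2 − 1 = 8. Prime factorization: 8 = 2^3.
f is primitive ⇔ t has order 8 in GF(3)[t]/(f), i.e. t^(8/q) ≠ 1 for each prime q | 8.
t^(4) mod f = 1
Since t^(4) = 1, the order of t divides 4 < 8; not primitive.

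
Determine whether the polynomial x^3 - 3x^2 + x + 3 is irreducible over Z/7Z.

Write g(x) = x^3 - 3x^2 + x + 3.
Check for roots in Z/7Z: g(0) = 3; g(1) = 2; g(2) = 1; g(3) = 6; g(4) = 2; g(5) = 2; g(6) = 5.
No roots. A degree-3 polynomial over a field with no linear factor is irreducible.

Yes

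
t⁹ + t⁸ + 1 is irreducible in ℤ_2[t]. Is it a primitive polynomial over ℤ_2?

No

Write f(t) = t⁹ + t⁸ + 1.
|GF(2^9)^×| = 2^9 − 1 = 511. Prime factorization: 511 = 7·73.
f is primitive ⇔ t has order 511 in GF(2)[t]/(f), i.e. t^(511/q) ≠ 1 for each prime q | 511.
t^(73) mod f = 1
t^(7) mod f = t⁷.
Since t^(73) = 1, the order of t divides 73 < 511; not primitive.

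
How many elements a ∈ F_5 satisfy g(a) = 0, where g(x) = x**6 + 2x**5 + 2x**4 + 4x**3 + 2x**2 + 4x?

4

Evaluate at each of the 5 elements of F_5:
g(0) = 0 → root; g(1) = 0 → root; g(2) = 3; g(3) = 0 → root; g(4) = 0 → root.
Roots: {0, 1, 3, 4}.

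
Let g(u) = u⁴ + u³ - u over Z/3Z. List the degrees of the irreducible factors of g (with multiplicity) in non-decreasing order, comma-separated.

Roots in Z/3Z: g(0) = 0 → root; g(1) = 1; g(2) = 1.
Linear factors from roots: (u).
Complete factorization: g(u) = (u)·(u³ + u² - 1).
Factor degrees with multiplicity: 1 + 3 = 4.

1, 3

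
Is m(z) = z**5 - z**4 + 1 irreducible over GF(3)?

Check for roots in GF(3): m(0) = 1; m(1) = 1; m(2) = 2.
No roots, so no linear factors.
Monic irreducibles of degree 2 over GF(3): z**2 + 1, z**2 + z - 1, z**2 - z - 1.
None of them divide m (all give nonzero remainder).
No irreducible factor of degree ≤ 2 exists, so m is irreducible over GF(3).

Yes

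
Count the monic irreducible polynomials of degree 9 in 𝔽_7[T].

4483696

x^(7^9) − x is the product of all monic irreducibles of degree dividing 9; Möbius inversion gives N = (1/9) Σ μ(9/d)·7^d.
Divisors of 9: 1, 3, 9; μ(9/d) for each: 0, -1, 1.
Σ = − 7^3 + 7^9 = 40353264.
N = 40353264/9 = 4483696.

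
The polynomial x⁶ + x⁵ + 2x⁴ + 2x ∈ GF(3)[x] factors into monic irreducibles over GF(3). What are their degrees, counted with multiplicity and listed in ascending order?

1, 1, 1, 1, 2

Write g(x) = x⁶ + x⁵ + 2x⁴ + 2x.
Roots in GF(3): g(0) = 0 → root; g(1) = 0 → root; g(2) = 0 → root.
Linear factors from roots: (x), (x + 2), (x + 1).
Complete factorization: g(x) = (x)·(x + 1)·(x + 2)^2·(x² + 2x + 2).
Factor degrees with multiplicity: 1 + 1 + 1 + 1 + 2 = 6.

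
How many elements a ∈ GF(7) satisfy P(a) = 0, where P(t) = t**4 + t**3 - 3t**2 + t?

4

Evaluate at each of the 7 elements of GF(7):
P(0) = 0 → root; P(1) = 0 → root; P(2) = 0 → root; P(3) = 0 → root; P(4) = 3; P(5) = 1; P(6) = 3.
Roots: {0, 1, 2, 3}.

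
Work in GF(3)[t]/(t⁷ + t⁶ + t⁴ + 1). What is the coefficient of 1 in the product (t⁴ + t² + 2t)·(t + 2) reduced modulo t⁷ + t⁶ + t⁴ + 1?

0

Multiply in GF(3)[t]: (t⁴ + t² + 2t)·(t + 2) = t⁵ + 2t⁴ + t³ + t² + t.
Reduced: t⁵ + 2t⁴ + t³ + t² + t.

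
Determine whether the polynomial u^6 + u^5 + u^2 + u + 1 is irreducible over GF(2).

Write m(u) = u^6 + u^5 + u^2 + u + 1.
Check for roots in GF(2): m(0) = 1; m(1) = 1.
No roots, so no linear factors.
Monic irreducibles of degree 2 over GF(2): u^2 + u + 1.
None of them divide m (all give nonzero remainder).
Monic irreducibles of degree 3 over GF(2): u^3 + u + 1, u^3 + u^2 + 1.
None of them divide m (all give nonzero remainder).
No irreducible factor of degree ≤ 3 exists, so m is irreducible over GF(2).

Yes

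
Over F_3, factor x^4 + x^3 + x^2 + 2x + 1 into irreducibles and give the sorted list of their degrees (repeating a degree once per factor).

Write h(x) = x^4 + x^3 + x^2 + 2x + 1.
Roots in F_3: h(0) = 1; h(1) = 0 → root; h(2) = 0 → root.
Linear factors from roots: (x + 2), (x + 1).
Complete factorization: h(x) = (x + 1)·(x + 2)·(x^2 + x + 2).
Factor degrees with multiplicity: 1 + 1 + 2 = 4.

1, 1, 2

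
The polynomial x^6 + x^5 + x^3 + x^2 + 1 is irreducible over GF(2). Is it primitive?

Yes

Write f(x) = x^6 + x^5 + x^3 + x^2 + 1.
|GF(2^6)^×| = 2^6 − 1 = 63. Prime factorization: 63 = 3^2·7.
f is primitive ⇔ x has order 63 in GF(2)[x]/(f), i.e. x^(63/q) ≠ 1 for each prime q | 63.
x^(21) mod f = x^4 + x^2 + x + 1.
x^(9) mod f = x^2 + x.
None equal 1, so x has full order 63; f is primitive.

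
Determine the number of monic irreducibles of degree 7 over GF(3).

By the necklace-counting formula, N_3(7) = (1/7) Σ_{d|7} μ(7/d)·3^d.
Divisors of 7: 1, 7; μ(7/d) for each: -1, 1.
Σ = − 3^1 + 3^7 = 2184.
N = 2184/7 = 312.

312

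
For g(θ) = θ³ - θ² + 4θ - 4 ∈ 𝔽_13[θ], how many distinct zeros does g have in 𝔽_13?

Evaluate at each of the 13 elements of 𝔽_13:
g(0) = 9; g(1) = 0 → root; g(2) = 8; g(3) = 0 → root; g(4) = 8; g(5) = 12; g(6) = 5; g(7) = 6; g(8) = 8; g(9) = 4; g(10) = 0 → root; g(11) = 2; g(12) = 3.
Roots: {1, 3, 10}.

3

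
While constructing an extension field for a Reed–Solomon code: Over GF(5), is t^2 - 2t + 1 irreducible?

Write g(t) = t^2 - 2t + 1.
Check for roots in GF(5): g(0) = 1; g(1) = 0 → root; g(2) = 1; g(3) = 4; g(4) = 4.
g(1) = 0, so (t − 1) divides g(t); g is reducible.

No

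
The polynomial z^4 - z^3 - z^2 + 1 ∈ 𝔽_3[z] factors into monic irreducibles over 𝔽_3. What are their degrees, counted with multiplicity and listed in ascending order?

1, 3

Write h(z) = z^4 - z^3 - z^2 + 1.
Roots in 𝔽_3: h(0) = 1; h(1) = 0 → root; h(2) = 2.
Linear factors from roots: (z - 1).
Complete factorization: h(z) = (z - 1)·(z^3 - z - 1).
Factor degrees with multiplicity: 1 + 3 = 4.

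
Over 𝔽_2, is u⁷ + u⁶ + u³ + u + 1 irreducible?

Yes

Write g(u) = u⁷ + u⁶ + u³ + u + 1.
Check for roots in 𝔽_2: g(0) = 1; g(1) = 1.
No roots, so no linear factors.
Monic irreducibles of degree 2 over GF(2): u² + u + 1.
None of them divide g (all give nonzero remainder).
Monic irreducibles of degree 3 over GF(2): u³ + u + 1, u³ + u² + 1.
None of them divide g (all give nonzero remainder).
No irreducible factor of degree ≤ 3 exists, so g is irreducible over GF(2).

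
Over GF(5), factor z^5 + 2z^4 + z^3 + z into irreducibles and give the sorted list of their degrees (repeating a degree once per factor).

Write f(z) = z^5 + 2z^4 + z^3 + z.
Roots in GF(5): f(0) = 0 → root; f(1) = 0 → root; f(2) = 4; f(3) = 0 → root; f(4) = 4.
Linear factors from roots: (z), (z + 4), (z + 2).
Complete factorization: f(z) = (z)·(z + 2)·(z + 4)·(z^2 + z + 2).
Factor degrees with multiplicity: 1 + 1 + 1 + 2 = 5.

1, 1, 1, 2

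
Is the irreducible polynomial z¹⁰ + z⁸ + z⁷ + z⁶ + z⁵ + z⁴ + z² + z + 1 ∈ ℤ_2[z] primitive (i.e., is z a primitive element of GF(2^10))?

Write f(z) = z¹⁰ + z⁸ + z⁷ + z⁶ + z⁵ + z⁴ + z² + z + 1.
|GF(2^10)^×| = 2^10 − 1 = 1023. Prime factorization: 1023 = 3·11·31.
f is primitive ⇔ z has order 1023 in GF(2)[z]/(f), i.e. z^(1023/q) ≠ 1 for each prime q | 1023.
z^(341) mod f = z⁹ + z³ + z² + 1.
z^(93) mod f = z⁸ + z⁶ + z⁵ + z⁴ + z² + 1.
z^(33) mod f = z⁷ + z⁴ + z³ + z.
None equal 1, so z has full order 1023; f is primitive.

Yes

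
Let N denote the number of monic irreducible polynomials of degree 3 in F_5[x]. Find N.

By the necklace-counting formula, N_5(3) = (1/3) Σ_{d|3} μ(3/d)·5^d.
Divisors of 3: 1, 3; μ(3/d) for each: -1, 1.
Σ = − 5^1 + 5^3 = 120.
N = 120/3 = 40.

40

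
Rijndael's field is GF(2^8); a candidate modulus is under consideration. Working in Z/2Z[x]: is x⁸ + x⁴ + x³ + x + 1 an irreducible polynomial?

Write m(x) = x⁸ + x⁴ + x³ + x + 1.
Check for roots in Z/2Z: m(0) = 1; m(1) = 1.
No roots, so no linear factors.
Monic irreducibles of degree 2 over GF(2): x² + x + 1.
None of them divide m (all give nonzero remainder).
Monic irreducibles of degree 3 over GF(2): x³ + x + 1, x³ + x² + 1.
None of them divide m (all give nonzero remainder).
Monic irreducibles of degree 4 over GF(2): x⁴ + x + 1, x⁴ + x³ + 1, x⁴ + x³ + x² + x + 1.
None of them divide m (all give nonzero remainder).
No irreducible factor of degree ≤ 4 exists, so m is irreducible over GF(2).

Yes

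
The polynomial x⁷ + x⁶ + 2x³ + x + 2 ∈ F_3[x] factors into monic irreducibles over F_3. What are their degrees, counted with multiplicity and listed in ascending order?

Write h(x) = x⁷ + x⁶ + 2x³ + x + 2.
Roots in F_3: h(0) = 2; h(1) = 1; h(2) = 2.
Complete factorization: h(x) = (x⁷ + x⁶ + 2x³ + x + 2).
Factor degrees with multiplicity: 7 = 7.

7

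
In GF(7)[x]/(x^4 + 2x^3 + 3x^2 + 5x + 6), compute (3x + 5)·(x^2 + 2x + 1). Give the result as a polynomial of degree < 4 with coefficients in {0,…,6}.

Multiply in GF(7)[x]: (3x + 5)·(x^2 + 2x + 1) = 3x^3 + 4x^2 + 6x + 5.
Reduced: 3x^3 + 4x^2 + 6x + 5.

3x^3 + 4x^2 + 6x + 5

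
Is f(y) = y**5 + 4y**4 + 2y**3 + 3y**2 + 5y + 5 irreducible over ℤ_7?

Check for roots in ℤ_7: f(0) = 5; f(1) = 6; f(2) = 6; f(3) = 3; f(4) = 2; f(5) = 2; f(6) = 4.
No roots, so no linear factors.
Degree-2 irreducible divisors: test the 21 monic irreducibles of degree 2 over GF(7).
None of them divide f (all give nonzero remainder).
No irreducible factor of degree ≤ 2 exists, so f is irreducible over GF(7).

Yes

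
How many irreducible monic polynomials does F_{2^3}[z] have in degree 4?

Gauss's count: N_{8}(4) = (1/4) Σ_{d|4} μ(4/d)·8^d.
Divisors of 4: 1, 2, 4; μ(4/d) for each: 0, -1, 1.
Σ = − 8^2 + 8^4 = 4032.
N = 4032/4 = 1008.

1008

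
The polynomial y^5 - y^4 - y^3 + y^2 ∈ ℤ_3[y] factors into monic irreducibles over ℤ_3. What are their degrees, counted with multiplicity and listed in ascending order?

Write h(y) = y^5 - y^4 - y^3 + y^2.
Roots in ℤ_3: h(0) = 0 → root; h(1) = 0 → root; h(2) = 0 → root.
Linear factors from roots: (y), (y - 1), (y + 1).
Complete factorization: h(y) = (y + 1)·(y)^2·(y - 1)^2.
Factor degrees with multiplicity: 1 + 1 + 1 + 1 + 1 = 5.

1, 1, 1, 1, 1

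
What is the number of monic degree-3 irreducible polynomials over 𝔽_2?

By the necklace-counting formula, N_2(3) = (1/3) Σ_{d|3} μ(3/d)·2^d.
Divisors of 3: 1, 3; μ(3/d) for each: -1, 1.
Σ = − 2^1 + 2^3 = 6.
N = 6/3 = 2.

2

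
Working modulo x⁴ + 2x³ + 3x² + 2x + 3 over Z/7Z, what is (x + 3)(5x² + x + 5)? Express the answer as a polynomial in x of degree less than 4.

5x^3 + 2x^2 + x + 1

Multiply in Z/7Z[x]: (x + 3)·(5x² + x + 5) = 5x³ + 2x² + x + 1.
Reduced: 5x³ + 2x² + x + 1.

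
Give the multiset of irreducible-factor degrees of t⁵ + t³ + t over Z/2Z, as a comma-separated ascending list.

Write g(t) = t⁵ + t³ + t.
Roots in Z/2Z: g(0) = 0 → root; g(1) = 1.
Linear factors from roots: (t).
Complete factorization: g(t) = (t)·(t² + t + 1)^2.
Factor degrees with multiplicity: 1 + 2 + 2 = 5.

1, 2, 2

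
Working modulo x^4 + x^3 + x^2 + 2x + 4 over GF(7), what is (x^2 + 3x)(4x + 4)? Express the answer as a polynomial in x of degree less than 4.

Multiply in GF(7)[x]: (x^2 + 3x)·(4x + 4) = 4x^3 + 2x^2 + 5x.
Reduced: 4x^3 + 2x^2 + 5x.

4x^3 + 2x^2 + 5x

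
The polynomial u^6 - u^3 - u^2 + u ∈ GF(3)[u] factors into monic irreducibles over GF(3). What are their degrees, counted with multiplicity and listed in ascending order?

1, 1, 1, 1, 2

Write f(u) = u^6 - u^3 - u^2 + u.
Roots in GF(3): f(0) = 0 → root; f(1) = 0 → root; f(2) = 0 → root.
Linear factors from roots: (u), (u - 1), (u + 1).
Complete factorization: f(u) = (u)·(u - 1)·(u + 1)^2·(u^2 - u - 1).
Factor degrees with multiplicity: 1 + 1 + 1 + 1 + 2 = 6.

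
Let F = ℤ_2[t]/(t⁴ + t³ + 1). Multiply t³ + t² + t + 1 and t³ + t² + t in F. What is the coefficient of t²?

Multiply in ℤ_2[t]: (t³ + t² + t + 1)·(t³ + t² + t) = t⁶ + t⁴ + t³ + t.
Reduce using t⁴ ≡ t³ + 1 (mod t⁴ + t³ + 1).
Reduced: t³ + t².

1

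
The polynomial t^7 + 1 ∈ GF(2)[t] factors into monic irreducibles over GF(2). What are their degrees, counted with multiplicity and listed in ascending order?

1, 3, 3

Write h(t) = t^7 + 1.
Roots in GF(2): h(0) = 1; h(1) = 0 → root.
Linear factors from roots: (t + 1).
Complete factorization: h(t) = (t + 1)·(t^3 + t + 1)·(t^3 + t^2 + 1).
Factor degrees with multiplicity: 1 + 3 + 3 = 7.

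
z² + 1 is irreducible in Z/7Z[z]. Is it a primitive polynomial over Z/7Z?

No

Write f(z) = z² + 1.
|GF(7^2)^×| = 7^2 − 1 = 48. Prime factorization: 48 = 2^4·3.
f is primitive ⇔ z has order 48 in GF(7)[z]/(f), i.e. z^(48/q) ≠ 1 for each prime q | 48.
z^(24) mod f = 1
z^(16) mod f = 1
Since z^(24) = 1, the order of z divides 24 < 48; not primitive.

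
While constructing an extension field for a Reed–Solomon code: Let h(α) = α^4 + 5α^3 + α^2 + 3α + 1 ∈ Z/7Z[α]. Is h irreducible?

Yes

Check for roots in Z/7Z: h(0) = 1; h(1) = 4; h(2) = 4; h(3) = 4; h(4) = 3; h(5) = 3; h(6) = 2.
No roots, so no linear factors.
Degree-2 irreducible divisors: test the 21 monic irreducibles of degree 2 over GF(7).
None of them divide h (all give nonzero remainder).
No irreducible factor of degree ≤ 2 exists, so h is irreducible over GF(7).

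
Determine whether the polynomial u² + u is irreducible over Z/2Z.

Write h(u) = u² + u.
Check for roots in Z/2Z: h(0) = 0 → root; h(1) = 0 → root.
h(0) = 0, so (u) divides h(u); h is reducible.

No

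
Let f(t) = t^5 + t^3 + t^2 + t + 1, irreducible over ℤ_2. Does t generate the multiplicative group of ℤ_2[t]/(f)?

|GF(2^5)^×| = 2^5 − 1 = 31. Prime factorization: 31 = 31.
f is primitive ⇔ t has order 31 in GF(2)[t]/(f), i.e. t^(31/q) ≠ 1 for each prime q | 31.
t^(1) mod f = t.
None equal 1, so t has full order 31; f is primitive.

Yes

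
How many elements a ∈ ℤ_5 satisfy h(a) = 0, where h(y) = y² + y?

2

Evaluate at each of the 5 elements of ℤ_5:
h(0) = 0 → root; h(1) = 2; h(2) = 1; h(3) = 2; h(4) = 0 → root.
Roots: {0, 4}.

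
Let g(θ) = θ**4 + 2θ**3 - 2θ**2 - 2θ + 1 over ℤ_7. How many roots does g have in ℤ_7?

Evaluate at each of the 7 elements of ℤ_7:
g(0) = 1; g(1) = 0 → root; g(2) = 0 → root; g(3) = 0 → root; g(4) = 2; g(5) = 4; g(6) = 0 → root.
Roots: {1, 2, 3, 6}.

4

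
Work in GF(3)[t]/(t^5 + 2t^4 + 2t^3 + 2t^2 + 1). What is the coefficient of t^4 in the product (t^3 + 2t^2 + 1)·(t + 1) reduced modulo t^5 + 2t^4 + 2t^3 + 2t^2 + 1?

1

Multiply in GF(3)[t]: (t^3 + 2t^2 + 1)·(t + 1) = t^4 + 2t^2 + t + 1.
Reduced: t^4 + 2t^2 + t + 1.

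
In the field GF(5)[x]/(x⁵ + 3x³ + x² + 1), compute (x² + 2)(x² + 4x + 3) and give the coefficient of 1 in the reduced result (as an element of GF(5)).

1

Multiply in GF(5)[x]: (x² + 2)·(x² + 4x + 3) = x⁴ + 4x³ + 3x + 1.
Reduced: x⁴ + 4x³ + 3x + 1.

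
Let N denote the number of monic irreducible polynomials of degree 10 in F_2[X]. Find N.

Gauss's count: N_{2}(10) = (1/10) Σ_{d|10} μ(10/d)·2^d.
Divisors of 10: 1, 2, 5, 10; μ(10/d) for each: 1, -1, -1, 1.
Σ = 2^1 − 2^2 − 2^5 + 2^10 = 990.
N = 990/10 = 99.

99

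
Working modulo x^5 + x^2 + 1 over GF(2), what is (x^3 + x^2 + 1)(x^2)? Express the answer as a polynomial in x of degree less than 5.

Multiply in GF(2)[x]: (x^3 + x^2 + 1)·(x^2) = x^5 + x^4 + x^2.
Reduce using x^5 ≡ x^2 + 1 (mod x^5 + x^2 + 1).
Reduced: x^4 + 1.

x^4 + 1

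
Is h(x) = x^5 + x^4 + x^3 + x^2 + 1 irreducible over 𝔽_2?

Yes

Check for roots in 𝔽_2: h(0) = 1; h(1) = 1.
No roots, so no linear factors.
Monic irreducibles of degree 2 over GF(2): x^2 + x + 1.
None of them divide h (all give nonzero remainder).
No irreducible factor of degree ≤ 2 exists, so h is irreducible over GF(2).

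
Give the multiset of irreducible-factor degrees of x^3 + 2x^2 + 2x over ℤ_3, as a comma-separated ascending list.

Write f(x) = x^3 + 2x^2 + 2x.
Roots in ℤ_3: f(0) = 0 → root; f(1) = 2; f(2) = 2.
Linear factors from roots: (x).
Complete factorization: f(x) = (x)·(x^2 + 2x + 2).
Factor degrees with multiplicity: 1 + 2 = 3.

1, 2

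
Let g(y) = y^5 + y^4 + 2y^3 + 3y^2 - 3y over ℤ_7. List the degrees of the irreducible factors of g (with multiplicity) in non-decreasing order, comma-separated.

1, 1, 1, 2

Linear factors from roots: (y), (y - 2), (y + 2).
Complete factorization: g(y) = (y)·(y + 2)·(y - 2)·(y^2 + y - 1).
Factor degrees with multiplicity: 1 + 1 + 1 + 2 = 5.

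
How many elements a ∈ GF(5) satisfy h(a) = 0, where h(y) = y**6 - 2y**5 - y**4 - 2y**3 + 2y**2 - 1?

Evaluate at each of the 5 elements of GF(5):
h(0) = 4; h(1) = 2; h(2) = 0 → root; h(3) = 0 → root; h(4) = 0 → root.
Roots: {2, 3, 4}.

3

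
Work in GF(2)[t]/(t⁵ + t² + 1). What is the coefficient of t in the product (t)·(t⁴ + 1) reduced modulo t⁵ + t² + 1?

Multiply in GF(2)[t]: (t)·(t⁴ + 1) = t⁵ + t.
Reduce using t⁵ ≡ t² + 1 (mod t⁵ + t² + 1).
Reduced: t² + t + 1.

1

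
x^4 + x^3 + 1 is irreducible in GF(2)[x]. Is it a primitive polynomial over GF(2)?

Yes

Write f(x) = x^4 + x^3 + 1.
|GF(2^4)^×| = 2^4 − 1 = 15. Prime factorization: 15 = 3·5.
f is primitive ⇔ x has order 15 in GF(2)[x]/(f), i.e. x^(15/q) ≠ 1 for each prime q | 15.
x^(5) mod f = x^3 + x + 1.
x^(3) mod f = x^3.
None equal 1, so x has full order 15; f is primitive.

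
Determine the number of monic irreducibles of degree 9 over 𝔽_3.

2184

Gauss's count: N_{3}(9) = (1/9) Σ_{d|9} μ(9/d)·3^d.
Divisors of 9: 1, 3, 9; μ(9/d) for each: 0, -1, 1.
Σ = − 3^3 + 3^9 = 19656.
N = 19656/9 = 2184.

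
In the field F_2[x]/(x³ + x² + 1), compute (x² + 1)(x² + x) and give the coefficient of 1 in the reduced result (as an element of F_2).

Multiply in F_2[x]: (x² + 1)·(x² + x) = x⁴ + x³ + x² + x.
Reduce using x³ ≡ x² + 1 (mod x³ + x² + 1).
Reduced: x².

0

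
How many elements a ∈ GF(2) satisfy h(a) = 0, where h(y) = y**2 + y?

Evaluate at each of the 2 elements of GF(2):
h(0) = 0 → root; h(1) = 0 → root.
Roots: {0, 1}.

2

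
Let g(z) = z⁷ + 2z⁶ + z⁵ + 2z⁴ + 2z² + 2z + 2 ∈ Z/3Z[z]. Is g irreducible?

Check for roots in Z/3Z: g(0) = 2; g(1) = 0 → root; g(2) = 1.
g(1) = 0, so (z − 1) divides g(z); g is reducible.

No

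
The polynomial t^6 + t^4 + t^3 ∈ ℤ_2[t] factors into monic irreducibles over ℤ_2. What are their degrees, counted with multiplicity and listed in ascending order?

1, 1, 1, 3

Write f(t) = t^6 + t^4 + t^3.
Roots in ℤ_2: f(0) = 0 → root; f(1) = 1.
Linear factors from roots: (t).
Complete factorization: f(t) = (t)^3·(t^3 + t + 1).
Factor degrees with multiplicity: 1 + 1 + 1 + 3 = 6.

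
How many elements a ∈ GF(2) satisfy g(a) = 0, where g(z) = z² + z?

Evaluate at each of the 2 elements of GF(2):
g(0) = 0 → root; g(1) = 0 → root.
Roots: {0, 1}.

2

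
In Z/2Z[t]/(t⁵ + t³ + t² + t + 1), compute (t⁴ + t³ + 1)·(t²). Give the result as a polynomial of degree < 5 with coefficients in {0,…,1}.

t^4 + t^2 + 1

Multiply in Z/2Z[t]: (t⁴ + t³ + 1)·(t²) = t⁶ + t⁵ + t².
Reduce using t⁵ ≡ t³ + t² + t + 1 (mod t⁵ + t³ + t² + t + 1).
Reduced: t⁴ + t² + 1.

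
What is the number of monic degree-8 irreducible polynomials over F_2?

The number of monic irreducibles of degree 8 over GF(2) is (1/8)·Σ_{d∣8} μ(8/d) 2^d.
Divisors of 8: 1, 2, 4, 8; μ(8/d) for each: 0, 0, -1, 1.
Σ = − 2^4 + 2^8 = 240.
N = 240/8 = 30.

30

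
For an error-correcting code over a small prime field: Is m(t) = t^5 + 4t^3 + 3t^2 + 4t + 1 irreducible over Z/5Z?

Check for roots in Z/5Z: m(0) = 1; m(1) = 3; m(2) = 0 → root; m(3) = 1; m(4) = 0 → root.
m(2) = 0, so (t − 2) divides m(t); m is reducible.

No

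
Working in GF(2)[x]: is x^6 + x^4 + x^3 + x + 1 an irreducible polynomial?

Write P(x) = x^6 + x^4 + x^3 + x + 1.
Check for roots in GF(2): P(0) = 1; P(1) = 1.
No roots, so no linear factors.
Monic irreducibles of degree 2 over GF(2): x^2 + x + 1.
None of them divide P (all give nonzero remainder).
Monic irreducibles of degree 3 over GF(2): x^3 + x + 1, x^3 + x^2 + 1.
None of them divide P (all give nonzero remainder).
No irreducible factor of degree ≤ 3 exists, so P is irreducible over GF(2).

Yes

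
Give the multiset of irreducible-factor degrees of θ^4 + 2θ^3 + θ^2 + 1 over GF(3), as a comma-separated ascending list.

4

Write g(θ) = θ^4 + 2θ^3 + θ^2 + 1.
Roots in GF(3): g(0) = 1; g(1) = 2; g(2) = 1.
Complete factorization: g(θ) = (θ^4 + 2θ^3 + θ^2 + 1).
Factor degrees with multiplicity: 4 = 4.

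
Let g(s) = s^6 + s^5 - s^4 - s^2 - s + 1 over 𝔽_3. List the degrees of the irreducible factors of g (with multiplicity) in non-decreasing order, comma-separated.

Roots in 𝔽_3: g(0) = 1; g(1) = 0 → root; g(2) = 0 → root.
Linear factors from roots: (s - 1), (s + 1).
Complete factorization: g(s) = (s + 1)·(s - 1)·(s^2 + 1)·(s^2 + s - 1).
Factor degrees with multiplicity: 1 + 1 + 2 + 2 = 6.

1, 1, 2, 2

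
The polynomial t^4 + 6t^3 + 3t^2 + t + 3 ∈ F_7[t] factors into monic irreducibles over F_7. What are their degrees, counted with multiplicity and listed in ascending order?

Write h(t) = t^4 + 6t^3 + 3t^2 + t + 3.
Linear factors from roots: (t + 6), (t + 1).
Complete factorization: h(t) = (t + 1)·(t + 6)·(t^2 + 6t + 4).
Factor degrees with multiplicity: 1 + 1 + 2 = 4.

1, 1, 2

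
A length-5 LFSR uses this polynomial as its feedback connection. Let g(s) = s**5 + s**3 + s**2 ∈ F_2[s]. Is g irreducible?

Check for roots in F_2: g(0) = 0 → root; g(1) = 1.
g(0) = 0, so (s) divides g(s); g is reducible.

No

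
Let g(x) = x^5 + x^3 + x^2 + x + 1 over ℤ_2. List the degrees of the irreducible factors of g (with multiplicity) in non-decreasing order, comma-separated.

5

Roots in ℤ_2: g(0) = 1; g(1) = 1.
Complete factorization: g(x) = (x^5 + x^3 + x^2 + x + 1).
Factor degrees with multiplicity: 5 = 5.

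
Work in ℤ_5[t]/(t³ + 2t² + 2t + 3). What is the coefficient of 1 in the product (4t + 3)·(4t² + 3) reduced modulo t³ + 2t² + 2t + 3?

Multiply in ℤ_5[t]: (4t + 3)·(4t² + 3) = t³ + 2t² + 2t + 4.
Reduce using t³ ≡ 3t² + 3t + 2 (mod t³ + 2t² + 2t + 3).
Reduced: 1.

1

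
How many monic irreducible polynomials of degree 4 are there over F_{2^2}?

By the necklace-counting formula, N_4(4) = (1/4) Σ_{d|4} μ(4/d)·4^d.
Divisors of 4: 1, 2, 4; μ(4/d) for each: 0, -1, 1.
Σ = − 4^2 + 4^4 = 240.
N = 240/4 = 60.

60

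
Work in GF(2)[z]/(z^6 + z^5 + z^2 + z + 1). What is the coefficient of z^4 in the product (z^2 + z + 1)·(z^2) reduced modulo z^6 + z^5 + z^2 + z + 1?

1

Multiply in GF(2)[z]: (z^2 + z + 1)·(z^2) = z^4 + z^3 + z^2.
Reduced: z^4 + z^3 + z^2.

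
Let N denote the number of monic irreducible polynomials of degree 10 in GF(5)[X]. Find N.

976248

The number of monic irreducibles of degree 10 over GF(5) is (1/10)·Σ_{d∣10} μ(10/d) 5^d.
Divisors of 10: 1, 2, 5, 10; μ(10/d) for each: 1, -1, -1, 1.
Σ = 5^1 − 5^2 − 5^5 + 5^10 = 9762480.
N = 9762480/10 = 976248.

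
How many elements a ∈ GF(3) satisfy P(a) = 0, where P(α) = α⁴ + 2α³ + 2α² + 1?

Evaluate at each of the 3 elements of GF(3):
P(0) = 1; P(1) = 0 → root; P(2) = 2.
Roots: {1}.

1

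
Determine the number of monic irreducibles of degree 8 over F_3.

The number of monic irreducibles of degree 8 over GF(3) is (1/8)·Σ_{d∣8} μ(8/d) 3^d.
Divisors of 8: 1, 2, 4, 8; μ(8/d) for each: 0, 0, -1, 1.
Σ = − 3^4 + 3^8 = 6480.
N = 6480/8 = 810.

810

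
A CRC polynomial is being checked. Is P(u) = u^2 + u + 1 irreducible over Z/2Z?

Yes

Check for roots in Z/2Z: P(0) = 1; P(1) = 1.
No roots. A degree-2 polynomial over a field with no linear factor is irreducible.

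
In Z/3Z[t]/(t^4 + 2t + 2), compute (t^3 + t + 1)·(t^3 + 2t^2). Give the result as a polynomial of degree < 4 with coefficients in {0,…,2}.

Multiply in Z/3Z[t]: (t^3 + t + 1)·(t^3 + 2t^2) = t^6 + 2t^5 + t^4 + 2t^2.
Reduce using t^4 ≡ t + 1 (mod t^4 + 2t + 2).
Reduced: t^3 + 2t^2 + 1.

t^3 + 2t^2 + 1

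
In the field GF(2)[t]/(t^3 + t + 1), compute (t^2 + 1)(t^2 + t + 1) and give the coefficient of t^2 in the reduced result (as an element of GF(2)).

1

Multiply in GF(2)[t]: (t^2 + 1)·(t^2 + t + 1) = t^4 + t^3 + t + 1.
Reduce using t^3 ≡ t + 1 (mod t^3 + t + 1).
Reduced: t^2 + t.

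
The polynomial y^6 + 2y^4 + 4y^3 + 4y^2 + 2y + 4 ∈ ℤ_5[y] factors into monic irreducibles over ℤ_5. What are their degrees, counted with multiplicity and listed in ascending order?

1, 1, 2, 2

Write f(y) = y^6 + 2y^4 + 4y^3 + 4y^2 + 2y + 4.
Roots in ℤ_5: f(0) = 4; f(1) = 2; f(2) = 2; f(3) = 0 → root; f(4) = 0 → root.
Linear factors from roots: (y + 2), (y + 1).
Complete factorization: f(y) = (y + 1)·(y + 2)·(y^2 + y + 1)·(y^2 + y + 2).
Factor degrees with multiplicity: 1 + 1 + 2 + 2 = 6.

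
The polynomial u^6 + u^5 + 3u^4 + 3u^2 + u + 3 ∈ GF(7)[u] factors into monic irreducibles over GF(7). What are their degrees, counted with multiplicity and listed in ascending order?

1, 1, 2, 2

Write f(u) = u^6 + u^5 + 3u^4 + 3u^2 + u + 3.
Linear factors from roots: (u - 2), (u + 3).
Complete factorization: f(u) = (u + 3)·(u - 2)·(u^2 + u - 1)·(u^2 - u - 3).
Factor degrees with multiplicity: 1 + 1 + 2 + 2 = 6.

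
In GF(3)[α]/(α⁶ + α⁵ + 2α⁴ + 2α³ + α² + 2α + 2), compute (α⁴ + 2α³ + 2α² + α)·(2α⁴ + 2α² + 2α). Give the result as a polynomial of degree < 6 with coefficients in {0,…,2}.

2α^4 + 2α

Multiply in GF(3)[α]: (α⁴ + 2α³ + 2α² + α)·(2α⁴ + 2α² + 2α) = 2α⁸ + α⁷ + 2α⁵ + 2α⁴ + 2α².
Reduce using α⁶ ≡ 2α⁵ + α⁴ + α³ + 2α² + α + 1 (mod α⁶ + α⁵ + 2α⁴ + 2α³ + α² + 2α + 2).
Reduced: 2α⁴ + 2α.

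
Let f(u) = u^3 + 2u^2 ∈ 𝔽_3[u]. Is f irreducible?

Check for roots in 𝔽_3: f(0) = 0 → root; f(1) = 0 → root; f(2) = 1.
f(0) = 0, so (u) divides f(u); f is reducible.

No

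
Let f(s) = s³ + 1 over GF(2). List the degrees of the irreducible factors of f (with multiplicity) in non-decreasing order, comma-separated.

Roots in GF(2): f(0) = 1; f(1) = 0 → root.
Linear factors from roots: (s + 1).
Complete factorization: f(s) = (s + 1)·(s² + s + 1).
Factor degrees with multiplicity: 1 + 2 = 3.

1, 2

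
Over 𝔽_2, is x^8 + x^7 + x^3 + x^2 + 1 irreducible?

Write m(x) = x^8 + x^7 + x^3 + x^2 + 1.
Check for roots in 𝔽_2: m(0) = 1; m(1) = 1.
No roots, so no linear factors.
Monic irreducibles of degree 2 over GF(2): x^2 + x + 1.
None of them divide m (all give nonzero remainder).
Monic irreducibles of degree 3 over GF(2): x^3 + x + 1, x^3 + x^2 + 1.
None of them divide m (all give nonzero remainder).
Monic irreducibles of degree 4 over GF(2): x^4 + x + 1, x^4 + x^3 + 1, x^4 + x^3 + x^2 + x + 1.
None of them divide m (all give nonzero remainder).
No irreducible factor of degree ≤ 4 exists, so m is irreducible over GF(2).

Yes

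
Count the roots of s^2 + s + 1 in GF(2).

Write P(s) = s^2 + s + 1.
Evaluate at each of the 2 elements of GF(2):
P(0) = 1; P(1) = 1.
No element is a root.

0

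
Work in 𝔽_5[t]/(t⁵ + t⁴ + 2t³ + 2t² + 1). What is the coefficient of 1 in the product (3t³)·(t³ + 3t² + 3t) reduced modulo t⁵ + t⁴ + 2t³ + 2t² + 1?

4

Multiply in 𝔽_5[t]: (3t³)·(t³ + 3t² + 3t) = 3t⁶ + 4t⁵ + 4t⁴.
Reduce using t⁵ ≡ 4t⁴ + 3t³ + 3t² + 4 (mod t⁵ + t⁴ + 2t³ + 2t² + 1).
Reduced: 2t⁴ + 2t³ + 3t² + 2t + 4.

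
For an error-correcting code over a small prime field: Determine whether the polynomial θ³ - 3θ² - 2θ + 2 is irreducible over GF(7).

Write h(θ) = θ³ - 3θ² - 2θ + 2.
Check for roots in GF(7): h(0) = 2; h(1) = 5; h(2) = 1; h(3) = 3; h(4) = 3; h(5) = 0 → root; h(6) = 0 → root.
h(5) = 0, so (θ − 5) divides h(θ); h is reducible.

No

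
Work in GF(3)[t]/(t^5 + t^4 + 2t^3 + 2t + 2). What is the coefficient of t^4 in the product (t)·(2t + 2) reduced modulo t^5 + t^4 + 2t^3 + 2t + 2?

Multiply in GF(3)[t]: (t)·(2t + 2) = 2t^2 + 2t.
Reduced: 2t^2 + 2t.

0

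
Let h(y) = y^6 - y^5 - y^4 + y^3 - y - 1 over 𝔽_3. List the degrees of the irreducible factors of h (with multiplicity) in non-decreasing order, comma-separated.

Roots in 𝔽_3: h(0) = 2; h(1) = 1; h(2) = 0 → root.
Linear factors from roots: (y + 1).
Complete factorization: h(y) = (y + 1)·(y^2 + 1)·(y^3 + y^2 - 1).
Factor degrees with multiplicity: 1 + 2 + 3 = 6.

1, 2, 3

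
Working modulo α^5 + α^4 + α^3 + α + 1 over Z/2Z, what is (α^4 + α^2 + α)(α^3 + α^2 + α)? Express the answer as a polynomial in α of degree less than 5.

Multiply in Z/2Z[α]: (α^4 + α^2 + α)·(α^3 + α^2 + α) = α^7 + α^6 + α^2.
Reduce using α^5 ≡ α^4 + α^3 + α + 1 (mod α^5 + α^4 + α^3 + α + 1).
Reduced: α^4 + α + 1.

α^4 + α + 1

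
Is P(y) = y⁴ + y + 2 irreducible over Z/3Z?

Yes

Check for roots in Z/3Z: P(0) = 2; P(1) = 1; P(2) = 2.
No roots, so no linear factors.
Monic irreducibles of degree 2 over GF(3): y² + 1, y² + y + 2, y² + 2y + 2.
None of them divide P (all give nonzero remainder).
No irreducible factor of degree ≤ 2 exists, so P is irreducible over GF(3).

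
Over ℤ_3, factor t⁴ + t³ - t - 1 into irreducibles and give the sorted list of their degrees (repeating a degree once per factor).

Write g(t) = t⁴ + t³ - t - 1.
Roots in ℤ_3: g(0) = 2; g(1) = 0 → root; g(2) = 0 → root.
Linear factors from roots: (t - 1), (t + 1).
Complete factorization: g(t) = (t + 1)·(t - 1)^3.
Factor degrees with multiplicity: 1 + 1 + 1 + 1 = 4.

1, 1, 1, 1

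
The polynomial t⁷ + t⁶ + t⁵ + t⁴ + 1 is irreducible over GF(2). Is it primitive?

Write f(t) = t⁷ + t⁶ + t⁵ + t⁴ + 1.
|GF(2^7)^×| = 2^7 − 1 = 127. Prime factorization: 127 = 127.
f is primitive ⇔ t has order 127 in GF(2)[t]/(f), i.e. t^(127/q) ≠ 1 for each prime q | 127.
t^(1) mod f = t.
None equal 1, so t has full order 127; f is primitive.

Yes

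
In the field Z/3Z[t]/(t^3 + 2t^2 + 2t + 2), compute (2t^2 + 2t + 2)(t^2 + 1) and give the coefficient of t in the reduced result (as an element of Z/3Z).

2

Multiply in Z/3Z[t]: (2t^2 + 2t + 2)·(t^2 + 1) = 2t^4 + 2t^3 + t^2 + 2t + 2.
Reduce using t^3 ≡ t^2 + t + 1 (mod t^3 + 2t^2 + 2t + 2).
Reduced: t^2 + 2t.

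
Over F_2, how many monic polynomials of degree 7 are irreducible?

The number of monic irreducibles of degree 7 over GF(2) is (1/7)·Σ_{d∣7} μ(7/d) 2^d.
Divisors of 7: 1, 7; μ(7/d) for each: -1, 1.
Σ = − 2^1 + 2^7 = 126.
N = 126/7 = 18.

18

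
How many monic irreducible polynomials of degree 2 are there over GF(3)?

3

By the necklace-counting formula, N_3(2) = (1/2) Σ_{d|2} μ(2/d)·3^d.
Divisors of 2: 1, 2; μ(2/d) for each: -1, 1.
Σ = − 3^1 + 3^2 = 6.
N = 6/2 = 3.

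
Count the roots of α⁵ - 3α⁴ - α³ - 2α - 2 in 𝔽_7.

Write g(α) = α⁵ - 3α⁴ - α³ - 2α - 2.
Evaluate at each of the 7 elements of 𝔽_7:
g(0) = 5; g(1) = 0 → root; g(2) = 5; g(3) = 0 → root; g(4) = 0 → root; g(5) = 0 → root; g(6) = 4.
Roots: {1, 3, 4, 5}.

4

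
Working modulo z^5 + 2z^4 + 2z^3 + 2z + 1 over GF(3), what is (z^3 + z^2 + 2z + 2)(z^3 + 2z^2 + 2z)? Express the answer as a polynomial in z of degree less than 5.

2z^4 + z + 2

Multiply in GF(3)[z]: (z^3 + z^2 + 2z + 2)·(z^3 + 2z^2 + 2z) = z^6 + 2z^3 + 2z^2 + z.
Reduce using z^5 ≡ z^4 + z^3 + z + 2 (mod z^5 + 2z^4 + 2z^3 + 2z + 1).
Reduced: 2z^4 + z + 2.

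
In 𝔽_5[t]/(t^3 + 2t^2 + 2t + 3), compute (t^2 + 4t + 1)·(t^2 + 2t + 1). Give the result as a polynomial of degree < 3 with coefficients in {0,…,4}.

4

Multiply in 𝔽_5[t]: (t^2 + 4t + 1)·(t^2 + 2t + 1) = t^4 + t^3 + t + 1.
Reduce using t^3 ≡ 3t^2 + 3t + 2 (mod t^3 + 2t^2 + 2t + 3).
Reduced: 4.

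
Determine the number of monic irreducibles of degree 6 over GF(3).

116

By the necklace-counting formula, N_3(6) = (1/6) Σ_{d|6} μ(6/d)·3^d.
Divisors of 6: 1, 2, 3, 6; μ(6/d) for each: 1, -1, -1, 1.
Σ = 3^1 − 3^2 − 3^3 + 3^6 = 696.
N = 696/6 = 116.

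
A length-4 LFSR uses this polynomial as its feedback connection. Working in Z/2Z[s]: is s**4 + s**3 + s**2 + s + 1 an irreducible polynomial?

Write f(s) = s**4 + s**3 + s**2 + s + 1.
Check for roots in Z/2Z: f(0) = 1; f(1) = 1.
No roots, so no linear factors.
Monic irreducibles of degree 2 over GF(2): s**2 + s + 1.
None of them divide f (all give nonzero remainder).
No irreducible factor of degree ≤ 2 exists, so f is irreducible over GF(2).

Yes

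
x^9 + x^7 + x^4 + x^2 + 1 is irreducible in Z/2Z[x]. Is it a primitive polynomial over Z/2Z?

Write f(x) = x^9 + x^7 + x^4 + x^2 + 1.
|GF(2^9)^×| = 2^9 − 1 = 511. Prime factorization: 511 = 7·73.
f is primitive ⇔ x has order 511 in GF(2)[x]/(f), i.e. x^(511/q) ≠ 1 for each prime q | 511.
x^(73) mod f = x^8 + x^6 + x^5 + x^4 + x^3 + 1.
x^(7) mod f = x^7.
None equal 1, so x has full order 511; f is primitive.

Yes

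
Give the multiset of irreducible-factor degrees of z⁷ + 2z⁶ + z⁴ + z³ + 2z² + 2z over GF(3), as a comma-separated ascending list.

Write f(z) = z⁷ + 2z⁶ + z⁴ + z³ + 2z² + 2z.
Roots in GF(3): f(0) = 0 → root; f(1) = 0 → root; f(2) = 1.
Linear factors from roots: (z), (z + 2).
Complete factorization: f(z) = (z)·(z + 2)·(z² + 1)·(z³ + 2z + 1).
Factor degrees with multiplicity: 1 + 1 + 2 + 3 = 7.

1, 1, 2, 3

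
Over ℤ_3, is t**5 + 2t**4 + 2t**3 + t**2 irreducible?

Write g(t) = t**5 + 2t**4 + 2t**3 + t**2.
Check for roots in ℤ_3: g(0) = 0 → root; g(1) = 0 → root; g(2) = 0 → root.
g(0) = 0, so (t) divides g(t); g is reducible.

No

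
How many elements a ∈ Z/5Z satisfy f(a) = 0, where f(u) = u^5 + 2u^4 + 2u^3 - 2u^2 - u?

Evaluate at each of the 5 elements of Z/5Z:
f(0) = 0 → root; f(1) = 2; f(2) = 0 → root; f(3) = 3; f(4) = 3.
Roots: {0, 2}.

2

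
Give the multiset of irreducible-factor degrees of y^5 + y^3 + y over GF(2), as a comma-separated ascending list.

Write f(y) = y^5 + y^3 + y.
Roots in GF(2): f(0) = 0 → root; f(1) = 1.
Linear factors from roots: (y).
Complete factorization: f(y) = (y)·(y^2 + y + 1)^2.
Factor degrees with multiplicity: 1 + 2 + 2 = 5.

1, 2, 2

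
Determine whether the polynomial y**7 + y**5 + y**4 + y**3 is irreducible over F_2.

Write P(y) = y**7 + y**5 + y**4 + y**3.
Check for roots in F_2: P(0) = 0 → root; P(1) = 0 → root.
P(0) = 0, so (y) divides P(y); P is reducible.

No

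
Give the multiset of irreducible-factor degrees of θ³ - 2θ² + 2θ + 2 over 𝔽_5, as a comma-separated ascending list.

Write g(θ) = θ³ - 2θ² + 2θ + 2.
Roots in 𝔽_5: g(0) = 2; g(1) = 3; g(2) = 1; g(3) = 2; g(4) = 2.
Complete factorization: g(θ) = (θ³ - 2θ² + 2θ + 2).
Factor degrees with multiplicity: 3 = 3.

3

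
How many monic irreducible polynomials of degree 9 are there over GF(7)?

4483696

x^(7^9) − x is the product of all monic irreducibles of degree dividing 9; Möbius inversion gives N = (1/9) Σ μ(9/d)·7^d.
Divisors of 9: 1, 3, 9; μ(9/d) for each: 0, -1, 1.
Σ = − 7^3 + 7^9 = 40353264.
N = 40353264/9 = 4483696.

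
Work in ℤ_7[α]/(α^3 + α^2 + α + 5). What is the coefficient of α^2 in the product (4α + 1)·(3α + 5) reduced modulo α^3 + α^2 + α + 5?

5

Multiply in ℤ_7[α]: (4α + 1)·(3α + 5) = 5α^2 + 2α + 5.
Reduced: 5α^2 + 2α + 5.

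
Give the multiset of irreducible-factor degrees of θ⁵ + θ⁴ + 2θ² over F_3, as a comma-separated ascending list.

1, 1, 3

Write h(θ) = θ⁵ + θ⁴ + 2θ².
Roots in F_3: h(0) = 0 → root; h(1) = 1; h(2) = 2.
Linear factors from roots: (θ).
Complete factorization: h(θ) = (θ)^2·(θ³ + θ² + 2).
Factor degrees with multiplicity: 1 + 1 + 3 = 5.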